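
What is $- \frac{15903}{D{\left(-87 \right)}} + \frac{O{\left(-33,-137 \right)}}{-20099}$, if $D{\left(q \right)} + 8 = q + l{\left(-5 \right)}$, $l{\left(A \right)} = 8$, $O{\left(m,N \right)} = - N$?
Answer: $\frac{106540826}{582871} \approx 182.79$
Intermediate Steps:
$D{\left(q \right)} = q$ ($D{\left(q \right)} = -8 + \left(q + 8\right) = -8 + \left(8 + q\right) = q$)
$- \frac{15903}{D{\left(-87 \right)}} + \frac{O{\left(-33,-137 \right)}}{-20099} = - \frac{15903}{-87} + \frac{\left(-1\right) \left(-137\right)}{-20099} = \left(-15903\right) \left(- \frac{1}{87}\right) + 137 \left(- \frac{1}{20099}\right) = \frac{5301}{29} - \frac{137}{20099} = \frac{106540826}{582871}$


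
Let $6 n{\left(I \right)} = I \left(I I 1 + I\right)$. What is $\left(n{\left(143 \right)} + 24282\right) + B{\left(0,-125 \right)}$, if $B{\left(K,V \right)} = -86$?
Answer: $514972$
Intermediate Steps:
$n{\left(I \right)} = \frac{I \left(I + I^{2}\right)}{6}$ ($n{\left(I \right)} = \frac{I \left(I I 1 + I\right)}{6} = \frac{I \left(I^{2} \cdot 1 + I\right)}{6} = \frac{I \left(I^{2} + I\right)}{6} = \frac{I \left(I + I^{2}\right)}{6}$)
$\left(n{\left(143 \right)} + 24282\right) + B{\left(0,-125 \right)} = \left(\frac{143^{2} \left(1 + 143\right)}{6} + 24282\right) - 86 = \left(\frac{1}{6} \cdot 20449 \cdot 144 + 24282\right) - 86 = \left(490776 + 24282\right) - 86 = 515058 - 86 = 514972$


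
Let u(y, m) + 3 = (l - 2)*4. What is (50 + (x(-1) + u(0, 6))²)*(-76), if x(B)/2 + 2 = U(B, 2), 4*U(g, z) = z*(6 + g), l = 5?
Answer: -11400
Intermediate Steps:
U(g, z) = z*(6 + g)/4 (U(g, z) = (z*(6 + g))/4 = z*(6 + g)/4)
u(y, m) = 9 (u(y, m) = -3 + (5 - 2)*4 = -3 + 3*4 = -3 + 12 = 9)
x(B) = 2 + B (x(B) = -4 + 2*((¼)*2*(6 + B)) = -4 + 2*(3 + B/2) = -4 + (6 + B) = 2 + B)
(50 + (x(-1) + u(0, 6))²)*(-76) = (50 + ((2 - 1) + 9)²)*(-76) = (50 + (1 + 9)²)*(-76) = (50 + 10²)*(-76) = (50 + 100)*(-76) = 150*(-76) = -11400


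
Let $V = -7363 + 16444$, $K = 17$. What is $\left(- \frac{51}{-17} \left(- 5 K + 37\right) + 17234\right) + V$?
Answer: $26171$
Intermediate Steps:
$V = 9081$
$\left(- \frac{51}{-17} \left(- 5 K + 37\right) + 17234\right) + V = \left(- \frac{51}{-17} \left(\left(-5\right) 17 + 37\right) + 17234\right) + 9081 = \left(\left(-51\right) \left(- \frac{1}{17}\right) \left(-85 + 37\right) + 17234\right) + 9081 = \left(3 \left(-48\right) + 17234\right) + 9081 = \left(-144 + 17234\right) + 9081 = 17090 + 9081 = 26171$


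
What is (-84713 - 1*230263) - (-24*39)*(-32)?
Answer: -344928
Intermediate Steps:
(-84713 - 1*230263) - (-24*39)*(-32) = (-84713 - 230263) - (-936)*(-32) = -314976 - 1*29952 = -314976 - 29952 = -344928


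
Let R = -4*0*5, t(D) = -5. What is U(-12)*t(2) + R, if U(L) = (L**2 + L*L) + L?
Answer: -1380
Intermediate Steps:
U(L) = L + 2*L**2 (U(L) = (L**2 + L**2) + L = 2*L**2 + L = L + 2*L**2)
R = 0 (R = 0*5 = 0)
U(-12)*t(2) + R = -12*(1 + 2*(-12))*(-5) + 0 = -12*(1 - 24)*(-5) + 0 = -12*(-23)*(-5) + 0 = 276*(-5) + 0 = -1380 + 0 = -1380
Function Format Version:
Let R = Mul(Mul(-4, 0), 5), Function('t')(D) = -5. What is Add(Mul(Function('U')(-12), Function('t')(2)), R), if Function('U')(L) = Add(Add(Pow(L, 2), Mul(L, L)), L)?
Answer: -1380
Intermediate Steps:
Function('U')(L) = Add(L, Mul(2, Pow(L, 2))) (Function('U')(L) = Add(Add(Pow(L, 2), Pow(L, 2)), L) = Add(Mul(2, Pow(L, 2)), L) = Add(L, Mul(2, Pow(L, 2))))
R = 0 (R = Mul(0, 5) = 0)
Add(Mul(Function('U')(-12), Function('t')(2)), R) = Add(Mul(Mul(-12, Add(1, Mul(2, -12))), -5), 0) = Add(Mul(Mul(-12, Add(1, -24)), -5), 0) = Add(Mul(Mul(-12, -23), -5), 0) = Add(Mul(276, -5), 0) = Add(-1380, 0) = -1380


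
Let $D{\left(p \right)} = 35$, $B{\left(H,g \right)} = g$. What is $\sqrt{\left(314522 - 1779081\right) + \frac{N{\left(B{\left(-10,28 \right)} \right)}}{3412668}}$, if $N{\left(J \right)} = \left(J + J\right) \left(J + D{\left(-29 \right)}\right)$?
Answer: $\frac{i \sqrt{2417332438348777}}{40627} \approx 1210.2 i$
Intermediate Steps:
$N{\left(J \right)} = 2 J \left(35 + J\right)$ ($N{\left(J \right)} = \left(J + J\right) \left(J + 35\right) = 2 J \left(35 + J\right)$)
$\sqrt{\left(314522 - 1779081\right) + \frac{N{\left(B{\left(-10,28 \right)} \right)}}{3412668}} = \sqrt{\left(314522 - 1779081\right) + \frac{2 \cdot 28 \left(35 + 28\right)}{3412668}} = \sqrt{-1464559 + 2 \cdot 28 \cdot 63 \cdot \frac{1}{3412668}} = \sqrt{-1464559 + 3528 \cdot \frac{1}{3412668}} = \sqrt{-1464559 + \frac{42}{40627}} = \sqrt{- \frac{59500638451}{40627}} = \frac{i \sqrt{2417332438348777}}{40627}$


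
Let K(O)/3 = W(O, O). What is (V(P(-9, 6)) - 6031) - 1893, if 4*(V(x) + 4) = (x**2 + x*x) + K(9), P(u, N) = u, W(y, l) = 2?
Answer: -7886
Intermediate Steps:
K(O) = 6 (K(O) = 3*2 = 6)
V(x) = -5/2 + x**2/2 (V(x) = -4 + ((x**2 + x*x) + 6)/4 = -4 + ((x**2 + x**2) + 6)/4 = -4 + (2*x**2 + 6)/4 = -4 + (6 + 2*x**2)/4 = -4 + (3/2 + x**2/2) = -5/2 + x**2/2)
(V(P(-9, 6)) - 6031) - 1893 = ((-5/2 + (1/2)*(-9)**2) - 6031) - 1893 = ((-5/2 + (1/2)*81) - 6031) - 1893 = ((-5/2 + 81/2) - 6031) - 1893 = (38 - 6031) - 1893 = -5993 - 1893 = -7886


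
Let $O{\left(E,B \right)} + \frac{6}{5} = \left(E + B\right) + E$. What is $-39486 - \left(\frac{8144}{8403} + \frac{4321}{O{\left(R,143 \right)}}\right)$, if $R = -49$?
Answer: $- \frac{8094190917}{204473} \approx -39586.0$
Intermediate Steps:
$O{\left(E,B \right)} = - \frac{6}{5} + B + 2 E$ ($O{\left(E,B \right)} = - \frac{6}{5} + \left(\left(E + B\right) + E\right) = - \frac{6}{5} + \left(\left(B + E\right) + E\right) = - \frac{6}{5} + \left(B + 2 E\right) = - \frac{6}{5} + B + 2 E$)
$-39486 - \left(\frac{8144}{8403} + \frac{4321}{O{\left(R,143 \right)}}\right) = -39486 - \left(\frac{8144}{8403} + \frac{4321}{- \frac{6}{5} + 143 + 2 \left(-49\right)}\right) = -39486 - \left(\frac{8144}{8403} + \frac{4321}{- \frac{6}{5} + 143 - 98}\right) = -39486 - \left(\frac{8144}{8403} + \frac{4321}{\frac{219}{5}}\right) = -39486 - \frac{20370039}{204473} = - \frac{8094190917}{204473}$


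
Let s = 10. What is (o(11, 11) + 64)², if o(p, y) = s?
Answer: 5476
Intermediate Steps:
o(p, y) = 10
(o(11, 11) + 64)² = (10 + 64)² = 74² = 5476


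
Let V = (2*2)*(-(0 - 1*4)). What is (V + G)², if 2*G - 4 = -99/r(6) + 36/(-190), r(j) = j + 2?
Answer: 317231721/2310400 ≈ 137.31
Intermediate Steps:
r(j) = 2 + j
G = -6509/1520 (G = 2 + (-99/(2 + 6) + 36/(-190))/2 = 2 + (-99/8 + 36*(-1/190))/2 = 2 + (-99*⅛ - 18/95)/2 = 2 + (-99/8 - 18/95)/2 = 2 + (½)*(-9549/760) = 2 - 9549/1520 = -6509/1520 ≈ -4.2822)
V = 16 (V = 4*(-(0 - 4)) = 4*(-1*(-4)) = 4*4 = 16)
(V + G)² = (16 - 6509/1520)² = (17811/1520)² = 317231721/2310400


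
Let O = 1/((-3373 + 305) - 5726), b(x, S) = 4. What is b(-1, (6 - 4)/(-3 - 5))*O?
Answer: -2/4397 ≈ -0.00045486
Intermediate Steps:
O = -1/8794 (O = 1/(-3068 - 5726) = 1/(-8794) = -1/8794 ≈ -0.00011371)
b(-1, (6 - 4)/(-3 - 5))*O = 4*(-1/8794) = -2/4397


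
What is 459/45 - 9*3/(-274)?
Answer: 14109/1370 ≈ 10.299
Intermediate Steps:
459/45 - 9*3/(-274) = 459*(1/45) - 27*(-1/274) = 51/5 + 27/274 = 14109/1370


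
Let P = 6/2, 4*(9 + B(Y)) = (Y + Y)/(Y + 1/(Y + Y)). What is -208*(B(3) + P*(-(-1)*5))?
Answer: -25584/19 ≈ -1346.5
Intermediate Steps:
B(Y) = -9 + Y/(2*(Y + 1/(2*Y))) (B(Y) = -9 + ((Y + Y)/(Y + 1/(Y + Y)))/4 = -9 + ((2*Y)/(Y + 1/(2*Y)))/4 = -9 + (2*Y/(Y + 1/(2*Y)))/4 = -9 + Y/(2*(Y + 1/(2*Y))))
P = 3 (P = 6*(½) = 3)
-208*(B(3) + P*(-(-1)*5)) = -208*((-9 - 17*3²)/(1 + 2*3²) + 3*(-(-1)*5)) = -208*((-9 - 17*9)/(1 + 2*9) + 3*(-1*(-5))) = -208*((-9 - 153)/(1 + 18) + 3*5) = -208*(-162/19 + 15) = -208*123/19 = -25584/19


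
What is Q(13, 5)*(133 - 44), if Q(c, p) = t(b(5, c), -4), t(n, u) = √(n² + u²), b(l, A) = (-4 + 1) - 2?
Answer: 89*√41 ≈ 569.88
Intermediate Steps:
b(l, A) = -5 (b(l, A) = -3 - 2 = -5)
Q(c, p) = √41 (Q(c, p) = √((-5)² + (-4)²) = √(25 + 16) = √41)
Q(13, 5)*(133 - 44) = √41*(133 - 44) = √41*89 = 89*√41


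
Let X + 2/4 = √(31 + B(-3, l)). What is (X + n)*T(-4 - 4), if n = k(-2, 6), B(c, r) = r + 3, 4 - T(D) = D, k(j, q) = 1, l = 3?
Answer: 6 + 12*√37 ≈ 78.993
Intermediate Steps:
T(D) = 4 - D
B(c, r) = 3 + r
n = 1
X = -½ + √37 (X = -½ + √(31 + (3 + 3)) = -½ + √(31 + 6) = -½ + √37 ≈ 5.5828)
(X + n)*T(-4 - 4) = ((-½ + √37) + 1)*(4 - (-4 - 4)) = (½ + √37)*(4 - 1*(-8)) = (½ + √37)*(4 + 8) = (½ + √37)*12 = 6 + 12*√37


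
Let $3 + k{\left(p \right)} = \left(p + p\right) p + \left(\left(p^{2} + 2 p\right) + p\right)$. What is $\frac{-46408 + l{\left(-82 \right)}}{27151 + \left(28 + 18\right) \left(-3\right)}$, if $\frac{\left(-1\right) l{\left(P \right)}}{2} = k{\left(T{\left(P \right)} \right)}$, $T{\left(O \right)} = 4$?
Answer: $- \frac{6646}{3859} \approx -1.7222$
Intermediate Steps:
$k{\left(p \right)} = -3 + 3 p + 3 p^{2}$ ($k{\left(p \right)} = -3 + \left(\left(p + p\right) p + \left(\left(p^{2} + 2 p\right) + p\right)\right) = -3 + \left(2 p p + \left(p^{2} + 3 p\right)\right) = -3 + \left(2 p^{2} + \left(p^{2} + 3 p\right)\right) = -3 + \left(3 p + 3 p^{2}\right) = -3 + 3 p + 3 p^{2}$)
$l{\left(P \right)} = -114$ ($l{\left(P \right)} = - 2 \left(-3 + 3 \cdot 4 + 3 \cdot 4^{2}\right) = - 2 \left(-3 + 12 + 3 \cdot 16\right) = - 2 \left(-3 + 12 + 48\right) = \left(-2\right) 57 = -114$)
$\frac{-46408 + l{\left(-82 \right)}}{27151 + \left(28 + 18\right) \left(-3\right)} = \frac{-46408 - 114}{27151 + \left(28 + 18\right) \left(-3\right)} = - \frac{46522}{27151 + 46 \left(-3\right)} = - \frac{46522}{27151 - 138} = - \frac{46522}{27013} = \left(-46522\right) \frac{1}{27013} = - \frac{6646}{3859}$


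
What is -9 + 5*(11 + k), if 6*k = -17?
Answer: 191/6 ≈ 31.833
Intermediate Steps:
k = -17/6 (k = (1/6)*(-17) = -17/6 ≈ -2.8333)
-9 + 5*(11 + k) = -9 + 5*(11 - 17/6) = -9 + 5*(49/6) = -9 + 245/6 = 191/6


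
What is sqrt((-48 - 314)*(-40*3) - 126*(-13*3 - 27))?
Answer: 2*sqrt(12939) ≈ 227.50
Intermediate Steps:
sqrt((-48 - 314)*(-40*3) - 126*(-13*3 - 27)) = sqrt(-362*(-120) - 126*(-39 - 27)) = sqrt(43440 - 126*(-66)) = sqrt(43440 + 8316) = sqrt(51756) = 2*sqrt(12939)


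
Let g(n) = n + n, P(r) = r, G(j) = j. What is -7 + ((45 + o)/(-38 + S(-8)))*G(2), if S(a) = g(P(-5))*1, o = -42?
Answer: -57/8 ≈ -7.1250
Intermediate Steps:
g(n) = 2*n
S(a) = -10 (S(a) = (2*(-5))*1 = -10*1 = -10)
-7 + ((45 + o)/(-38 + S(-8)))*G(2) = -7 + ((45 - 42)/(-38 - 10))*2 = -7 + (3/(-48))*2 = -7 + (3*(-1/48))*2 = -7 - 1/16*2 = -7 - ⅛ = -57/8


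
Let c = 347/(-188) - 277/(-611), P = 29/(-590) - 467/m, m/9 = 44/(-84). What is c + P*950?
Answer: 447579065899/4758468 ≈ 94060.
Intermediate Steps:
m = -33/7 (m = 9*(44/(-84)) = 9*(44*(-1/84)) = 9*(-11/21) = -33/7 ≈ -4.7143)
P = 1927753/19470 (P = 29/(-590) - 467/(-33/7) = 29*(-1/590) - 467*(-7/33) = -29/590 + 3269/33 = 1927753/19470 ≈ 99.011)
c = -3403/2444 (c = 347*(-1/188) - 277*(-1/611) = -347/188 + 277/611 = -3403/2444 ≈ -1.3924)
c + P*950 = -3403/2444 + (1927753/19470)*950 = -3403/2444 + 183136535/1947 = 447579065899/4758468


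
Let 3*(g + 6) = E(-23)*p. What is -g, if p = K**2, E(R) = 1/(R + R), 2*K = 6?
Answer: 279/46 ≈ 6.0652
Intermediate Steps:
K = 3 (K = (1/2)*6 = 3)
E(R) = 1/(2*R)
p = 9 (p = 3**2 = 9)
g = -279/46 (g = -6 + (((1/2)/(-23))*9)/3 = -6 + (((1/2)*(-1/23))*9)/3 = -6 + (-1/46*9)/3 = -6 + (1/3)*(-9/46) = -6 - 3/46 = -279/46 ≈ -6.0652)
-g = -1*(-279/46) = 279/46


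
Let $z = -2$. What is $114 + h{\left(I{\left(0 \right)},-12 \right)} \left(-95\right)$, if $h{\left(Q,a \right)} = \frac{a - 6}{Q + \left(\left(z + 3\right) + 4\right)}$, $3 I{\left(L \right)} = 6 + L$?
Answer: $\frac{2508}{7} \approx 358.29$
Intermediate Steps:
$I{\left(L \right)} = 2 + \frac{L}{3}$ ($I{\left(L \right)} = \frac{6 + L}{3} = 2 + \frac{L}{3}$)
$h{\left(Q,a \right)} = \frac{-6 + a}{5 + Q}$ ($h{\left(Q,a \right)} = \frac{a - 6}{Q + \left(\left(-2 + 3\right) + 4\right)} = \frac{-6 + a}{Q + \left(1 + 4\right)} = \frac{-6 + a}{Q + 5} = \frac{-6 + a}{5 + Q}$)
$114 + h{\left(I{\left(0 \right)},-12 \right)} \left(-95\right) = 114 + \frac{-6 - 12}{5 + \left(2 + \frac{1}{3} \cdot 0\right)} \left(-95\right) = 114 + \frac{1}{5 + \left(2 + 0\right)} \left(-18\right) \left(-95\right) = 114 + \frac{1}{5 + 2} \left(-18\right) \left(-95\right) = 114 + \frac{1}{7} \left(-18\right) \left(-95\right) = 114 - - \frac{1710}{7} = 114 + \frac{1710}{7} = \frac{2508}{7}$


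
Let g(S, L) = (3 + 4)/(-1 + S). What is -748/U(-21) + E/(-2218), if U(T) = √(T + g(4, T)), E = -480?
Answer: 240/1109 + 187*I*√42/7 ≈ 0.21641 + 173.13*I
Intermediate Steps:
g(S, L) = 7/(-1 + S)
U(T) = √(7/3 + T) (U(T) = √(T + 7/(-1 + 4)) = √(T + 7/3) = √(7/3 + T))
-748/U(-21) + E/(-2218) = -748*3/√(21 + 9*(-21)) - 480/(-2218) = -748*3/√(21 - 189) - 480*(-1/2218) = -748*(-I*√42/28) + 240/1109 = -(-187)*I*√42/7 + 240/1109 = 187*I*√42/7 + 240/1109 = 240/1109 + 187*I*√42/7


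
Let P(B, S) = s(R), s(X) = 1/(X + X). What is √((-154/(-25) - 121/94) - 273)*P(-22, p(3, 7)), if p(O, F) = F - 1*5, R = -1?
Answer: -9*I*√731226/940 ≈ -8.1873*I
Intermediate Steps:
p(O, F) = -5 + F (p(O, F) = F - 5 = -5 + F)
s(X) = 1/(2*X)
P(B, S) = -½ (P(B, S) = (½)/(-1) = (½)*(-1) = -½)
√((-154/(-25) - 121/94) - 273)*P(-22, p(3, 7)) = √((-154/(-25) - 121/94) - 273)*(-½) = √((-154*(-1/25) - 121*1/94) - 273)*(-½) = √((154/25 - 121/94) - 273)*(-½) = √(11451/2350 - 273)*(-½) = √(-630099/2350)*(-½) = (9*I*√731226/470)*(-½) = -9*I*√731226/940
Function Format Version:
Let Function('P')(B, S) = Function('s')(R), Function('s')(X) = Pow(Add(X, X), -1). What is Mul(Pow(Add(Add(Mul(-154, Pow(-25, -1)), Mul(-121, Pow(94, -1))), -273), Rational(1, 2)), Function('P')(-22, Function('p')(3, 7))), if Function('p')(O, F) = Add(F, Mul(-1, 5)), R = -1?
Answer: Mul(Rational(-9, 940), I, Pow(731226, Rational(1, 2))) ≈ Mul(-8.1873, I)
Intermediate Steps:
Function('p')(O, F) = Add(-5, F) (Function('p')(O, F) = Add(F, -5) = Add(-5, F))
Function('s')(X) = Mul(Rational(1, 2), Pow(X, -1)) (Function('s')(X) = Pow(Mul(2, X), -1) = Mul(Rational(1, 2), Pow(X, -1)))
Function('P')(B, S) = Rational(-1, 2) (Function('P')(B, S) = Mul(Rational(1, 2), Pow(-1, -1)) = Mul(Rational(1, 2), -1) = Rational(-1, 2))
Mul(Pow(Add(Add(Mul(-154, Pow(-25, -1)), Mul(-121, Pow(94, -1))), -273), Rational(1, 2)), Function('P')(-22, Function('p')(3, 7))) = Mul(Pow(Add(Add(Mul(-154, Pow(-25, -1)), Mul(-121, Pow(94, -1))), -273), Rational(1, 2)), Rational(-1, 2)) = Mul(Pow(Add(Add(Mul(-154, Rational(-1, 25)), Mul(-121, Rational(1, 94))), -273), Rational(1, 2)), Rational(-1, 2)) = Mul(Pow(Add(Add(Rational(154, 25), Rational(-121, 94)), -273), Rational(1, 2)), Rational(-1, 2)) = Mul(Pow(Add(Rational(11451, 2350), -273), Rational(1, 2)), Rational(-1, 2)) = Mul(Pow(Rational(-630099, 2350), Rational(1, 2)), Rational(-1, 2)) = Mul(Mul(Rational(9, 470), I, Pow(731226, Rational(1, 2))), Rational(-1, 2)) = Mul(Rational(-9, 940), I, Pow(731226, Rational(1, 2)))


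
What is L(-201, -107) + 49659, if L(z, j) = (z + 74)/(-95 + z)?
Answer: 14699191/296 ≈ 49659.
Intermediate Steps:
L(z, j) = (74 + z)/(-95 + z)
L(-201, -107) + 49659 = (74 - 201)/(-95 - 201) + 49659 = -127/(-296) + 49659 = -1/296*(-127) + 49659 = 127/296 + 49659 = 14699191/296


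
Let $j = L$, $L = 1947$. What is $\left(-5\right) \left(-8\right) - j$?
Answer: $-1907$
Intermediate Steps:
$j = 1947$
$\left(-5\right) \left(-8\right) - j = \left(-5\right) \left(-8\right) - 1947 = 40 - 1947 = -1907$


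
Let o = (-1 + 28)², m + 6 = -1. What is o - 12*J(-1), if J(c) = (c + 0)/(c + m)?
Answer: 1455/2 ≈ 727.50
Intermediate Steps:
m = -7 (m = -6 - 1 = -7)
J(c) = c/(-7 + c) (J(c) = (c + 0)/(c - 7) = c/(-7 + c))
o = 729 (o = 27² = 729)
o - 12*J(-1) = 729 - (-12)/(-7 - 1) = 729 - (-12)/(-8) = 729 - (-12)*(-1)/8 = 729 - 12*⅛ = 729 - 3/2 = 1455/2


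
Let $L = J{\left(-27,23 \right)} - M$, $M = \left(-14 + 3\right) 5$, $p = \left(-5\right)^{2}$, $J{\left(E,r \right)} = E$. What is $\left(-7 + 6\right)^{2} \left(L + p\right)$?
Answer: $53$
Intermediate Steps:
$p = 25$
$M = -55$ ($M = \left(-11\right) 5 = -55$)
$L = 28$ ($L = -27 - -55 = -27 + 55 = 28$)
$\left(-7 + 6\right)^{2} \left(L + p\right) = \left(-7 + 6\right)^{2} \left(28 + 25\right) = \left(-1\right)^{2} \cdot 53 = 1 \cdot 53 = 53$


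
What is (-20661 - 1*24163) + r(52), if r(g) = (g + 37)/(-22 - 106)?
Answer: -5737561/128 ≈ -44825.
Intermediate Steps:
r(g) = -37/128 - g/128 (r(g) = (37 + g)/(-128) = (37 + g)*(-1/128) = -37/128 - g/128)
(-20661 - 1*24163) + r(52) = (-20661 - 1*24163) + (-37/128 - 1/128*52) = (-20661 - 24163) + (-37/128 - 13/32) = -44824 - 89/128 = -5737561/128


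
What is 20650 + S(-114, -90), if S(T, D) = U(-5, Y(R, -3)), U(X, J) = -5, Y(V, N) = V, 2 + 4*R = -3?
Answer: 20645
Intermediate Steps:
R = -5/4 (R = -½ + (¼)*(-3) = -½ - ¾ = -5/4 ≈ -1.2500)
S(T, D) = -5
20650 + S(-114, -90) = 20650 - 5 = 20645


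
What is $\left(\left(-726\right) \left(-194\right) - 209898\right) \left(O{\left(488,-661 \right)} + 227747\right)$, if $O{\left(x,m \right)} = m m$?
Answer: $-45897984072$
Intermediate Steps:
$O{\left(x,m \right)} = m^{2}$
$\left(\left(-726\right) \left(-194\right) - 209898\right) \left(O{\left(488,-661 \right)} + 227747\right) = \left(\left(-726\right) \left(-194\right) - 209898\right) \left(\left(-661\right)^{2} + 227747\right) = \left(140844 - 209898\right) \left(436921 + 227747\right) = \left(-69054\right) 664668 = -45897984072$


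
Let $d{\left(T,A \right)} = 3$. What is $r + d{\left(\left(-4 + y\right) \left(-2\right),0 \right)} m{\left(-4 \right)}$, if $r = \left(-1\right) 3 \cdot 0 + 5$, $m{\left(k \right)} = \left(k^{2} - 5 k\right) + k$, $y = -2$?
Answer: $101$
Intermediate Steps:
$m{\left(k \right)} = k^{2} - 4 k$
$r = 5$ ($r = \left(-3\right) 0 + 5 = 0 + 5 = 5$)
$r + d{\left(\left(-4 + y\right) \left(-2\right),0 \right)} m{\left(-4 \right)} = 5 + 3 \left(- 4 \left(-4 - 4\right)\right) = 5 + 3 \left(\left(-4\right) \left(-8\right)\right) = 5 + 3 \cdot 32 = 5 + 96 = 101$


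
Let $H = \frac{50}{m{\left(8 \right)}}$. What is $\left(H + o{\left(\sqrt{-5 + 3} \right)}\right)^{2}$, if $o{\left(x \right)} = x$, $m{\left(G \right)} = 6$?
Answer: $\frac{607}{9} + \frac{50 i \sqrt{2}}{3} \approx 67.444 + 23.57 i$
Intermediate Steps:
$H = \frac{25}{3}$ ($H = \frac{50}{6} = 50 \cdot \frac{1}{6} = \frac{25}{3} \approx 8.3333$)
$\left(H + o{\left(\sqrt{-5 + 3} \right)}\right)^{2} = \left(\frac{25}{3} + \sqrt{-5 + 3}\right)^{2} = \left(\frac{25}{3} + \sqrt{-2}\right)^{2} = \left(\frac{25}{3} + i \sqrt{2}\right)^{2}$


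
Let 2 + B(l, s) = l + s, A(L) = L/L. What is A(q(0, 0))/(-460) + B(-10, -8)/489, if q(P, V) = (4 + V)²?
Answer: -9689/224940 ≈ -0.043074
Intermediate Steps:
A(L) = 1
B(l, s) = -2 + l + s (B(l, s) = -2 + (l + s) = -2 + l + s)
A(q(0, 0))/(-460) + B(-10, -8)/489 = 1/(-460) + (-2 - 10 - 8)/489 = 1*(-1/460) - 20*1/489 = -1/460 - 20/489 = -9689/224940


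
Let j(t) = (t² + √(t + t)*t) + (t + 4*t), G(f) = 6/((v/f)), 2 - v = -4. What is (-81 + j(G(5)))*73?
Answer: -2263 + 365*√10 ≈ -1108.8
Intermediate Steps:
v = 6 (v = 2 - 1*(-4) = 2 + 4 = 6)
G(f) = f (G(f) = 6/((6/f)) = 6*(f/6) = f)
j(t) = t² + 5*t + √2*t^(3/2) (j(t) = (t² + √(2*t)*t) + 5*t = (t² + (√2*√t)*t) + 5*t = (t² + √2*t^(3/2)) + 5*t = t² + 5*t + √2*t^(3/2))
(-81 + j(G(5)))*73 = (-81 + (5² + 5*5 + √2*5^(3/2)))*73 = (-81 + (25 + 25 + √2*(5*√5)))*73 = (-81 + (25 + 25 + 5*√10))*73 = (-81 + (50 + 5*√10))*73 = (-31 + 5*√10)*73 = -2263 + 365*√10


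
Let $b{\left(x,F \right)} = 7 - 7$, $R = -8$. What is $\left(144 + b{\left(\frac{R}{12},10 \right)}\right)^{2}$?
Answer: $20736$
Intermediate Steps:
$b{\left(x,F \right)} = 0$ ($b{\left(x,F \right)} = 7 - 7 = 0$)
$\left(144 + b{\left(\frac{R}{12},10 \right)}\right)^{2} = \left(144 + 0\right)^{2} = 144^{2} = 20736$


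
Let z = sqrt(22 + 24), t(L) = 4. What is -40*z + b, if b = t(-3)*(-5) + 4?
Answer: -16 - 40*sqrt(46) ≈ -287.29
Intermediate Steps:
b = -16 (b = 4*(-5) + 4 = -20 + 4 = -16)
z = sqrt(46) ≈ 6.7823
-40*z + b = -40*sqrt(46) - 16 = -16 - 40*sqrt(46)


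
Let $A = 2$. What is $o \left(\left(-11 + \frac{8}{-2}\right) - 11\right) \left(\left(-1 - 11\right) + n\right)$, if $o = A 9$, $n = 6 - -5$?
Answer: $468$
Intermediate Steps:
$n = 11$ ($n = 6 + 5 = 11$)
$o = 18$ ($o = 2 \cdot 9 = 18$)
$o \left(\left(-11 + \frac{8}{-2}\right) - 11\right) \left(\left(-1 - 11\right) + n\right) = 18 \left(\left(-11 + \frac{8}{-2}\right) - 11\right) \left(\left(-1 - 11\right) + 11\right) = 18 \left(\left(-11 + 8 \left(- \frac{1}{2}\right)\right) - 11\right) \left(-12 + 11\right) = 18 \left(\left(-11 - 4\right) - 11\right) \left(-1\right) = 18 \left(-15 - 11\right) \left(-1\right) = 18 \left(-26\right) \left(-1\right) = \left(-468\right) \left(-1\right) = 468$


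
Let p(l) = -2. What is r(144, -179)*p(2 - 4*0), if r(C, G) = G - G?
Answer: 0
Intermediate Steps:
r(C, G) = 0
r(144, -179)*p(2 - 4*0) = 0*(-2) = 0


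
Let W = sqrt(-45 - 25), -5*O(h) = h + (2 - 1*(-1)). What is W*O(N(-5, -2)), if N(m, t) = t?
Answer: -I*sqrt(70)/5 ≈ -1.6733*I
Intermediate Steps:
O(h) = -3/5 - h/5 (O(h) = -(h + (2 - 1*(-1)))/5 = -(h + (2 + 1))/5 = -(h + 3)/5 = -(3 + h)/5 = -3/5 - h/5)
W = I*sqrt(70) (W = sqrt(-70) = I*sqrt(70) ≈ 8.3666*I)
W*O(N(-5, -2)) = (I*sqrt(70))*(-3/5 - 1/5*(-2)) = (I*sqrt(70))*(-3/5 + 2/5) = (I*sqrt(70))*(-1/5) = -I*sqrt(70)/5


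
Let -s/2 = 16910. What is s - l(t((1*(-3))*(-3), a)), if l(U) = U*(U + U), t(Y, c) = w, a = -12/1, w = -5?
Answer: -33870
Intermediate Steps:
a = -12 (a = -12*1 = -12)
t(Y, c) = -5
s = -33820 (s = -2*16910 = -33820)
l(U) = 2*U² (l(U) = U*(2*U) = 2*U²)
s - l(t((1*(-3))*(-3), a)) = -33820 - 2*(-5)² = -33820 - 2*25 = -33820 - 1*50 = -33820 - 50 = -33870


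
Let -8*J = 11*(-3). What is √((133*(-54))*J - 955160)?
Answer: I*√3939143/2 ≈ 992.36*I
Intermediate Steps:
J = 33/8 (J = -11*(-3)/8 = -⅛*(-33) = 33/8 ≈ 4.1250)
√((133*(-54))*J - 955160) = √((133*(-54))*(33/8) - 955160) = √(-7182*33/8 - 955160) = √(-118503/4 - 955160) = √(-3939143/4) = I*√3939143/2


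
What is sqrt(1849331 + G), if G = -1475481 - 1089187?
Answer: I*sqrt(715337) ≈ 845.78*I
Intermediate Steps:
G = -2564668
sqrt(1849331 + G) = sqrt(1849331 - 2564668) = sqrt(-715337) = I*sqrt(715337)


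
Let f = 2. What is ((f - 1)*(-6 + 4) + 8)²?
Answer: 36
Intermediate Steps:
((f - 1)*(-6 + 4) + 8)² = ((2 - 1)*(-6 + 4) + 8)² = (1*(-2) + 8)² = (-2 + 8)² = 6² = 36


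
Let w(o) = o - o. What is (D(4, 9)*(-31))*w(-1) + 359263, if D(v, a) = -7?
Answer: 359263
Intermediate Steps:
w(o) = 0
(D(4, 9)*(-31))*w(-1) + 359263 = -7*(-31)*0 + 359263 = 217*0 + 359263 = 0 + 359263 = 359263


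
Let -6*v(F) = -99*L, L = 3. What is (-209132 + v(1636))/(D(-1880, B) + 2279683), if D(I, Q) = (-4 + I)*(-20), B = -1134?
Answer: -418165/4634726 ≈ -0.090224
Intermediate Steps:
v(F) = 99/2 (v(F) = -(-33)*3/2 = -⅙*(-297) = 99/2)
D(I, Q) = 80 - 20*I
(-209132 + v(1636))/(D(-1880, B) + 2279683) = (-209132 + 99/2)/((80 - 20*(-1880)) + 2279683) = -418165/(2*((80 + 37600) + 2279683)) = -418165/(2*(37680 + 2279683)) = -418165/2/2317363 = -418165/2*1/2317363 = -418165/4634726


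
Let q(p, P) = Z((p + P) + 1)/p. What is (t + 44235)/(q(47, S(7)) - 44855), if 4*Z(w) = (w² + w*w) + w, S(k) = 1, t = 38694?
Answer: -15590652/8427889 ≈ -1.8499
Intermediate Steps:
Z(w) = w²/2 + w/4 (Z(w) = ((w² + w*w) + w)/4 = ((w² + w²) + w)/4 = (2*w² + w)/4 = (w + 2*w²)/4 = w²/2 + w/4)
q(p, P) = (1 + P + p)*(3 + 2*P + 2*p)/(4*p) (q(p, P) = (((p + P) + 1)*(1 + 2*((p + P) + 1))/4)/p = (((P + p) + 1)*(1 + 2*((P + p) + 1))/4)/p = ((1 + P + p)*(1 + 2*(1 + P + p))/4)/p = ((1 + P + p)*(1 + (2 + 2*P + 2*p))/4)/p = ((1 + P + p)*(3 + 2*P + 2*p)/4)/p = (1 + P + p)*(3 + 2*P + 2*p)/(4*p))
(t + 44235)/(q(47, S(7)) - 44855) = (38694 + 44235)/((¼)*(1 + 1 + 47)*(3 + 2*1 + 2*47)/47 - 44855) = 82929/((¼)*(1/47)*49*(3 + 2 + 94) - 44855) = 82929/((¼)*(1/47)*49*99 - 44855) = 82929/(4851/188 - 44855) = 82929/(-8427889/188) = 82929*(-188/8427889) = -15590652/8427889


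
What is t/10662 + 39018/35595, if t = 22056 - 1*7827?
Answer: 14642717/6024030 ≈ 2.4307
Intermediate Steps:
t = 14229 (t = 22056 - 7827 = 14229)
t/10662 + 39018/35595 = 14229/10662 + 39018/35595 = 14229*(1/10662) + 39018*(1/35595) = 4743/3554 + 1858/1695 = 14642717/6024030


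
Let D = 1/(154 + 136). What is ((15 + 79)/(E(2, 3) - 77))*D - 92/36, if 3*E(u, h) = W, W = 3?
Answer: -253883/99180 ≈ -2.5598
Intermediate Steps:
D = 1/290 ≈ 0.0034483
E(u, h) = 1 (E(u, h) = (⅓)*3 = 1)
((15 + 79)/(E(2, 3) - 77))*D - 92/36 = ((15 + 79)/(1 - 77))*(1/290) - 92/36 = (94/(-76))*(1/290) - 92*1/36 = (94*(-1/76))*(1/290) - 23/9 = -47/38*1/290 - 23/9 = -47/11020 - 23/9 = -253883/99180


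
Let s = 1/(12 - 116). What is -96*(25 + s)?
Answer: -31188/13 ≈ -2399.1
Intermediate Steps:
s = -1/104 (s = 1/(-104) = -1/104 ≈ -0.0096154)
-96*(25 + s) = -96*(25 - 1/104) = -96*2599/104 = -31188/13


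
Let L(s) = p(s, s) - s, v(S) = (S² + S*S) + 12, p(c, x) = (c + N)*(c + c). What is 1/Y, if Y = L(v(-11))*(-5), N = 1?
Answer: -1/646430 ≈ -1.5470e-6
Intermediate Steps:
p(c, x) = 2*c*(1 + c) (p(c, x) = (c + 1)*(c + c) = (1 + c)*(2*c) = 2*c*(1 + c))
v(S) = 12 + 2*S² (v(S) = (S² + S²) + 12 = 2*S² + 12 = 12 + 2*S²)
L(s) = -s + 2*s*(1 + s) (L(s) = 2*s*(1 + s) - s = -s + 2*s*(1 + s))
Y = -646430 (Y = ((12 + 2*(-11)²)*(1 + 2*(12 + 2*(-11)²)))*(-5) = ((12 + 2*121)*(1 + 2*(12 + 2*121)))*(-5) = ((12 + 242)*(1 + 2*(12 + 242)))*(-5) = (254*(1 + 2*254))*(-5) = (254*(1 + 508))*(-5) = (254*509)*(-5) = 129286*(-5) = -646430)
1/Y = 1/(-646430) = -1/646430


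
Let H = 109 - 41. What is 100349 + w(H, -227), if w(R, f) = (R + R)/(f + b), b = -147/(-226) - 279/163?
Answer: 843058950363/8401319 ≈ 1.0035e+5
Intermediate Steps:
b = -39093/36838 (b = -147*(-1/226) - 279*1/163 = 147/226 - 279/163 = -39093/36838 ≈ -1.0612)
H = 68
w(R, f) = 2*R/(-39093/36838 + f) (w(R, f) = (R + R)/(f - 39093/36838) = (2*R)/(-39093/36838 + f) = 2*R/(-39093/36838 + f))
100349 + w(H, -227) = 100349 + 73676*68/(-39093 + 36838*(-227)) = 100349 + 73676*68/(-39093 - 8362226) = 100349 + 73676*68/(-8401319) = 100349 + 73676*68*(-1/8401319) = 100349 - 5009968/8401319 = 843058950363/8401319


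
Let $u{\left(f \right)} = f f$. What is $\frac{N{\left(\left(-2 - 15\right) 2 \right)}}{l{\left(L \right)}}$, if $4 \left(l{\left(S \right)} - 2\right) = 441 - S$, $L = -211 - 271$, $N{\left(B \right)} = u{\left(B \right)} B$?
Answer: $- \frac{157216}{931} \approx -168.87$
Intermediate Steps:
$u{\left(f \right)} = f^{2}$
$N{\left(B \right)} = B^{3}$ ($N{\left(B \right)} = B^{2} B = B^{3}$)
$L = -482$
$l{\left(S \right)} = \frac{449}{4} - \frac{S}{4}$ ($l{\left(S \right)} = 2 + \frac{441 - S}{4} = 2 - \left(- \frac{441}{4} + \frac{S}{4}\right) = \frac{449}{4} - \frac{S}{4}$)
$\frac{N{\left(\left(-2 - 15\right) 2 \right)}}{l{\left(L \right)}} = \frac{\left(\left(-2 - 15\right) 2\right)^{3}}{\frac{449}{4} - - \frac{241}{2}} = \frac{\left(\left(-17\right) 2\right)^{3}}{\frac{449}{4} + \frac{241}{2}} = \frac{\left(-34\right)^{3}}{\frac{931}{4}} = \left(-39304\right) \frac{4}{931} = - \frac{157216}{931}$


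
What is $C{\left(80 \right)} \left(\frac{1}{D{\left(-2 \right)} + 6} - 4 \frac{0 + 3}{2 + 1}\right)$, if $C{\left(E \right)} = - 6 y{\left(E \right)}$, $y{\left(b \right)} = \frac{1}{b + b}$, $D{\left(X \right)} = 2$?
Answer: $\frac{93}{640} \approx 0.14531$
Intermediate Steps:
$y{\left(b \right)} = \frac{1}{2 b}$
$C{\left(E \right)} = - \frac{3}{E}$ ($C{\left(E \right)} = - 6 \frac{1}{2 E} = - \frac{3}{E}$)
$C{\left(80 \right)} \left(\frac{1}{D{\left(-2 \right)} + 6} - 4 \frac{0 + 3}{2 + 1}\right) = - \frac{3}{80} \left(\frac{1}{2 + 6} - 4 \frac{0 + 3}{2 + 1}\right) = \left(-3\right) \frac{1}{80} \left(\frac{1}{8} - 4 \cdot \frac{3}{3}\right) = - \frac{3 \left(\frac{1}{8} - 4 \cdot 3 \cdot \frac{1}{3}\right)}{80} = - \frac{3 \left(\frac{1}{8} - 4\right)}{80} = \left(- \frac{3}{80}\right) \left(- \frac{31}{8}\right) = \frac{93}{640}$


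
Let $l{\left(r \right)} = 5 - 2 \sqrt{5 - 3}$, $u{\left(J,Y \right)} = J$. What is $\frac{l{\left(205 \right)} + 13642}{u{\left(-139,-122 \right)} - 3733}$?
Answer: $- \frac{13647}{3872} + \frac{\sqrt{2}}{1936} \approx -3.5238$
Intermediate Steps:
$l{\left(r \right)} = 5 - 2 \sqrt{2}$
$\frac{l{\left(205 \right)} + 13642}{u{\left(-139,-122 \right)} - 3733} = \frac{\left(5 - 2 \sqrt{2}\right) + 13642}{-139 - 3733} = \frac{13647 - 2 \sqrt{2}}{-3872} = \left(13647 - 2 \sqrt{2}\right) \left(- \frac{1}{3872}\right) = - \frac{13647}{3872} + \frac{\sqrt{2}}{1936}$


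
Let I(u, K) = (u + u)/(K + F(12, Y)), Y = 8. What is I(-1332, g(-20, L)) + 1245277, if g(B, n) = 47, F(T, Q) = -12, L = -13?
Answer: 43582031/35 ≈ 1.2452e+6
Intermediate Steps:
I(u, K) = 2*u/(-12 + K) (I(u, K) = (u + u)/(K - 12) = (2*u)/(-12 + K) = 2*u/(-12 + K))
I(-1332, g(-20, L)) + 1245277 = 2*(-1332)/(-12 + 47) + 1245277 = 2*(-1332)/35 + 1245277 = 2*(-1332)*(1/35) + 1245277 = -2664/35 + 1245277 = 43582031/35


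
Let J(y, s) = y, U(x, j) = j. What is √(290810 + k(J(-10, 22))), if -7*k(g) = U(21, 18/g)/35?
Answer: √356242259/35 ≈ 539.27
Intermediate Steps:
k(g) = -18/(245*g) (k(g) = -18/g/(7*35) = -18/(245*g))
√(290810 + k(J(-10, 22))) = √(290810 - 18/245/(-10)) = √(290810 - 18/245*(-⅒)) = √(290810 + 9/1225) = √(356242259/1225) = √356242259/35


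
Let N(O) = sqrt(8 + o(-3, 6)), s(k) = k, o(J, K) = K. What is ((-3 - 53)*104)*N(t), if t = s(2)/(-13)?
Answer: -5824*sqrt(14) ≈ -21791.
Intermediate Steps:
t = -2/13 (t = 2/(-13) = 2*(-1/13) = -2/13 ≈ -0.15385)
N(O) = sqrt(14) (N(O) = sqrt(8 + 6) = sqrt(14))
((-3 - 53)*104)*N(t) = ((-3 - 53)*104)*sqrt(14) = (-56*104)*sqrt(14) = -5824*sqrt(14)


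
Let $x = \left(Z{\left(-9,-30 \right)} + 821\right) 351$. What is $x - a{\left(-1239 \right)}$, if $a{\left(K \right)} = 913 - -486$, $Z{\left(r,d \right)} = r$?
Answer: $283613$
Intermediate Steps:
$a{\left(K \right)} = 1399$ ($a{\left(K \right)} = 913 + 486 = 1399$)
$x = 285012$ ($x = \left(-9 + 821\right) 351 = 812 \cdot 351 = 285012$)
$x - a{\left(-1239 \right)} = 285012 - 1399 = 283613$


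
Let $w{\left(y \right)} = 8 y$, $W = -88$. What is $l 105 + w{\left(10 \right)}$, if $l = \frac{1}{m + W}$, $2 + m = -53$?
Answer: $\frac{11335}{143} \approx 79.266$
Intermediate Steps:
$m = -55$ ($m = -2 - 53 = -55$)
$l = - \frac{1}{143}$ ($l = \frac{1}{-55 - 88} = \frac{1}{-143} = - \frac{1}{143} \approx -0.006993$)
$l 105 + w{\left(10 \right)} = \left(- \frac{1}{143}\right) 105 + 8 \cdot 10 = - \frac{105}{143} + 80 = \frac{11335}{143}$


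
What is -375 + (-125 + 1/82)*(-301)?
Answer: 3054199/82 ≈ 37246.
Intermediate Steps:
-375 + (-125 + 1/82)*(-301) = -375 - 10249/82*(-301) = -375 + 3084949/82 = 3054199/82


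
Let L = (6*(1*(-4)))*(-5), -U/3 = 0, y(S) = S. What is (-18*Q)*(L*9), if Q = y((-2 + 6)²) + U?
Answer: -311040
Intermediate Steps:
U = 0 (U = -3*0 = 0)
L = 120 (L = (6*(-4))*(-5) = -24*(-5) = 120)
Q = 16 (Q = (-2 + 6)² + 0 = 4² + 0 = 16 + 0 = 16)
(-18*Q)*(L*9) = (-18*16)*(120*9) = -288*1080 = -311040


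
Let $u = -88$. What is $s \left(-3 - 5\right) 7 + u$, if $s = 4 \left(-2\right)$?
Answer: $360$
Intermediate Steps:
$s = -8$
$s \left(-3 - 5\right) 7 + u = - 8 \left(-3 - 5\right) 7 - 88 = - 8 \left(\left(-8\right) 7\right) - 88 = \left(-8\right) \left(-56\right) - 88 = 448 - 88 = 360$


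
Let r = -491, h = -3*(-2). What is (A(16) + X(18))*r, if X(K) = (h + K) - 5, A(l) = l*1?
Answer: -17185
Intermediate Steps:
h = 6
A(l) = l
X(K) = 1 + K (X(K) = (6 + K) - 5 = 1 + K)
(A(16) + X(18))*r = (16 + (1 + 18))*(-491) = (16 + 19)*(-491) = 35*(-491) = -17185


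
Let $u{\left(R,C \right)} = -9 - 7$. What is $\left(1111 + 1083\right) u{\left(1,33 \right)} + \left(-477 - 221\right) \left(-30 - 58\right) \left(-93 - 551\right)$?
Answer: $-39592160$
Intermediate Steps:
$u{\left(R,C \right)} = -16$
$\left(1111 + 1083\right) u{\left(1,33 \right)} + \left(-477 - 221\right) \left(-30 - 58\right) \left(-93 - 551\right) = \left(1111 + 1083\right) \left(-16\right) + \left(-477 - 221\right) \left(-30 - 58\right) \left(-93 - 551\right) = 2194 \left(-16\right) - 698 \left(-30 + \left(-243 + 185\right)\right) \left(-644\right) = -35104 - 698 \left(-30 - 58\right) \left(-644\right) = -35104 - 698 \left(\left(-88\right) \left(-644\right)\right) = -35104 - 39557056 = -39592160$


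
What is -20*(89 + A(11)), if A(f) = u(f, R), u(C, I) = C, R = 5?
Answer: -2000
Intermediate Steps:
A(f) = f
-20*(89 + A(11)) = -20*(89 + 11) = -20*100 = -2000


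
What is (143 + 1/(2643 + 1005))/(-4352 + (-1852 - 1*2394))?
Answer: -521665/31365504 ≈ -0.016632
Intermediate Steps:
(143 + 1/(2643 + 1005))/(-4352 + (-1852 - 1*2394)) = (143 + 1/3648)/(-4352 + (-1852 - 2394)) = (143 + 1/3648)/(-4352 - 4246) = (521665/3648)/(-8598) = (521665/3648)*(-1/8598) = -521665/31365504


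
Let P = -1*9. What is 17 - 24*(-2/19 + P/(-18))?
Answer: 143/19 ≈ 7.5263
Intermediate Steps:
P = -9
17 - 24*(-2/19 + P/(-18)) = 17 - 24*(-2/19 - 9/(-18)) = 17 - 24*(-2*1/19 - 9*(-1/18)) = 17 - 24*(-2/19 + 1/2) = 17 - 24*15/38 = 17 - 180/19 = 143/19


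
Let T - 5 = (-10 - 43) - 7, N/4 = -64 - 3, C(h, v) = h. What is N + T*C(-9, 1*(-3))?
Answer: 227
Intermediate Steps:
N = -268 (N = 4*(-64 - 3) = 4*(-67) = -268)
T = -55 (T = 5 + ((-10 - 43) - 7) = 5 + (-53 - 7) = 5 - 60 = -55)
N + T*C(-9, 1*(-3)) = -268 - 55*(-9) = -268 + 495 = 227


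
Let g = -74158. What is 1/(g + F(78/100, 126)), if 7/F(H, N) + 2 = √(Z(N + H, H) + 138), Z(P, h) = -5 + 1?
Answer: -1377218/102131584121 - √134/102131584121 ≈ -1.3485e-5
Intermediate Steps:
Z(P, h) = -4
F(H, N) = 7/(-2 + √134) (F(H, N) = 7/(-2 + √(-4 + 138)) = 7/(-2 + √134))
1/(g + F(78/100, 126)) = 1/(-74158 + (7/65 + 7*√134/130)) = 1/(-4820263/65 + 7*√134/130)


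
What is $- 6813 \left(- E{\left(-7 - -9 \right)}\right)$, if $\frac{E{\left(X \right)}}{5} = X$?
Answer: $68130$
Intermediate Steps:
$E{\left(X \right)} = 5 X$
$- 6813 \left(- E{\left(-7 - -9 \right)}\right) = - 6813 \left(- 5 \left(-7 - -9\right)\right) = - 6813 \left(- 5 \left(-7 + 9\right)\right) = - 6813 \left(- 5 \cdot 2\right) = - 6813 \left(\left(-1\right) 10\right) = \left(-6813\right) \left(-10\right) = 68130$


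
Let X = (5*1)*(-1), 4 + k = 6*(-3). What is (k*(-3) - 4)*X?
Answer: -310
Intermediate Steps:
k = -22 (k = -4 + 6*(-3) = -4 - 18 = -22)
X = -5 (X = 5*(-1) = -5)
(k*(-3) - 4)*X = (-22*(-3) - 4)*(-5) = (66 - 4)*(-5) = 62*(-5) = -310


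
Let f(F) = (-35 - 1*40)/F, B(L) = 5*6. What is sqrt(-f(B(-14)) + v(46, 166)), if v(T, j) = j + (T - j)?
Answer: sqrt(194)/2 ≈ 6.9642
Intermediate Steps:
B(L) = 30
v(T, j) = T
f(F) = -75/F (f(F) = (-35 - 40)/F = -75/F)
sqrt(-f(B(-14)) + v(46, 166)) = sqrt(-(-75)/30 + 46) = sqrt(-1*(-5/2) + 46) = sqrt(5/2 + 46) = sqrt(97/2) = sqrt(194)/2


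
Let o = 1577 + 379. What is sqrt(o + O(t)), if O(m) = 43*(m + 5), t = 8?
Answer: sqrt(2515) ≈ 50.150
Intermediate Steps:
o = 1956
O(m) = 215 + 43*m (O(m) = 43*(5 + m) = 215 + 43*m)
sqrt(o + O(t)) = sqrt(1956 + (215 + 43*8)) = sqrt(1956 + (215 + 344)) = sqrt(1956 + 559) = sqrt(2515)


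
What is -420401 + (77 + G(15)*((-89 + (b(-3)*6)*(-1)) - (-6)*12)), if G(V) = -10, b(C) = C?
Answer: -420334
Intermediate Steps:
-420401 + (77 + G(15)*((-89 + (b(-3)*6)*(-1)) - (-6)*12)) = -420401 + (77 - 10*((-89 - 3*6*(-1)) - (-6)*12)) = -420401 + (77 - 10*((-89 - 18*(-1)) - 1*(-72))) = -420401 + (77 - 10*((-89 + 18) + 72)) = -420401 + (77 - 10*(-71 + 72)) = -420401 + (77 - 10*1) = -420401 + (77 - 10) = -420401 + 67 = -420334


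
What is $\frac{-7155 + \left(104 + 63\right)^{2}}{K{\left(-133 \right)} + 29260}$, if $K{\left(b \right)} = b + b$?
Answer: $\frac{1481}{2071} \approx 0.71511$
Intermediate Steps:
$K{\left(b \right)} = 2 b$
$\frac{-7155 + \left(104 + 63\right)^{2}}{K{\left(-133 \right)} + 29260} = \frac{-7155 + \left(104 + 63\right)^{2}}{2 \left(-133\right) + 29260} = \frac{-7155 + 167^{2}}{-266 + 29260} = \frac{-7155 + 27889}{28994} = 20734 \cdot \frac{1}{28994} = \frac{1481}{2071}$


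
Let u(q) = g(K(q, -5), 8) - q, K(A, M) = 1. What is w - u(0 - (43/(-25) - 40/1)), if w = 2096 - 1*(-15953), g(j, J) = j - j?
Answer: 452268/25 ≈ 18091.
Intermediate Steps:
g(j, J) = 0
w = 18049 (w = 2096 + 15953 = 18049)
u(q) = -q (u(q) = 0 - q = -q)
w - u(0 - (43/(-25) - 40/1)) = 18049 - (-1)*(0 - (43/(-25) - 40/1)) = 18049 - (-1)*(0 - (43*(-1/25) - 40*1)) = 18049 - (-1)*(0 - (-43/25 - 40)) = 18049 - (-1)*(0 - 1*(-1043/25)) = 18049 - (-1)*(0 + 1043/25) = 18049 - (-1)*1043/25 = 18049 - 1*(-1043/25) = 18049 + 1043/25 = 452268/25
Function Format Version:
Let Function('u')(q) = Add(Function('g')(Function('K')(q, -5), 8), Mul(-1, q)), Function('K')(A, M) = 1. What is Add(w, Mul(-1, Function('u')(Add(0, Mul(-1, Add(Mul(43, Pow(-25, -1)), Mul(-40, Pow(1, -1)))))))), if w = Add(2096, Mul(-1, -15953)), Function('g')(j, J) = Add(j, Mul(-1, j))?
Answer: Rational(452268, 25) ≈ 18091.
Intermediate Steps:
Function('g')(j, J) = 0
w = 18049 (w = Add(2096, 15953) = 18049)
Function('u')(q) = Mul(-1, q) (Function('u')(q) = Add(0, Mul(-1, q)) = Mul(-1, q))
Add(w, Mul(-1, Function('u')(Add(0, Mul(-1, Add(Mul(43, Pow(-25, -1)), Mul(-40, Pow(1, -1)))))))) = Add(18049, Mul(-1, Mul(-1, Add(0, Mul(-1, Add(Mul(43, Pow(-25, -1)), Mul(-40, Pow(1, -1)))))))) = Add(18049, Mul(-1, Mul(-1, Add(0, Mul(-1, Add(Mul(43, Rational(-1, 25)), Mul(-40, 1))))))) = Add(18049, Mul(-1, Mul(-1, Add(0, Mul(-1, Add(Rational(-43, 25), -40)))))) = Add(18049, Mul(-1, Mul(-1, Add(0, Mul(-1, Rational(-1043, 25)))))) = Add(18049, Mul(-1, Mul(-1, Add(0, Rational(1043, 25))))) = Add(18049, Mul(-1, Mul(-1, Rational(1043, 25)))) = Add(18049, Mul(-1, Rational(-1043, 25))) = Add(18049, Rational(1043, 25)) = Rational(452268, 25)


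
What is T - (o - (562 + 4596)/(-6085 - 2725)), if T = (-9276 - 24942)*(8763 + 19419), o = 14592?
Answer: -4247945313119/4405 ≈ -9.6435e+8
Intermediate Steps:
T = -964331676 (T = -34218*28182 = -964331676)
T - (o - (562 + 4596)/(-6085 - 2725)) = -964331676 - (14592 - (562 + 4596)/(-6085 - 2725)) = -964331676 - (14592 - 5158/(-8810)) = -964331676 - (14592 - 5158*(-1)/8810) = -964331676 - (14592 - 1*(-2579/4405)) = -964331676 - (14592 + 2579/4405) = -964331676 - 1*64280339/4405 = -964331676 - 64280339/4405 = -4247945313119/4405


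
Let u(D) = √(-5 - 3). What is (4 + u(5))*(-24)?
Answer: -96 - 48*I*√2 ≈ -96.0 - 67.882*I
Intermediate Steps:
u(D) = 2*I*√2 (u(D) = √(-8) = 2*I*√2)
(4 + u(5))*(-24) = (4 + 2*I*√2)*(-24) = -96 - 48*I*√2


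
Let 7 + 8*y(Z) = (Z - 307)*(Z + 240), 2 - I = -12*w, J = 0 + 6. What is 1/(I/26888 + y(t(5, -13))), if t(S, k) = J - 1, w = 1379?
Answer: -26888/248687367 ≈ -0.00010812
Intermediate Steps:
J = 6
t(S, k) = 5 (t(S, k) = 6 - 1 = 5)
I = 16550 (I = 2 - (-12)*1379 = 2 - 1*(-16548) = 2 + 16548 = 16550)
y(Z) = -7/8 + (-307 + Z)*(240 + Z)/8 (y(Z) = -7/8 + ((Z - 307)*(Z + 240))/8 = -7/8 + ((-307 + Z)*(240 + Z))/8 = -7/8 + (-307 + Z)*(240 + Z)/8)
1/(I/26888 + y(t(5, -13))) = 1/(16550/26888 + (-73687/8 - 67/8*5 + (1/8)*5**2)) = 1/(16550*(1/26888) + (-73687/8 - 335/8 + (1/8)*25)) = 1/(8275/13444 + (-73687/8 - 335/8 + 25/8)) = 1/(8275/13444 - 73997/8) = 1/(-248687367/26888) = -26888/248687367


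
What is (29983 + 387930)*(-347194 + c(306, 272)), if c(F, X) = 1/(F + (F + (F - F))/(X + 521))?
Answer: -35253319508340599/242964 ≈ -1.4510e+11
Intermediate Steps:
c(F, X) = 1/(F + F/(521 + X)) (c(F, X) = 1/(F + (F + 0)/(521 + X)) = 1/(F + F/(521 + X)))
(29983 + 387930)*(-347194 + c(306, 272)) = (29983 + 387930)*(-347194 + (521 + 272)/(306*(522 + 272))) = 417913*(-347194 + (1/306)*793/794) = 417913*(-347194 + (1/306)*(1/794)*793) = 417913*(-347194 + 793/242964) = 417913*(-84355642223/242964) = -35253319508340599/242964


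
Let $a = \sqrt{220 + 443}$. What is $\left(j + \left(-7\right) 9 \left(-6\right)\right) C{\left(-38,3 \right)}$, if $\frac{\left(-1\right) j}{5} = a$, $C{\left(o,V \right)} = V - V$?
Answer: $0$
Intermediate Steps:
$C{\left(o,V \right)} = 0$
$a = \sqrt{663} \approx 25.749$
$j = - 5 \sqrt{663} \approx -128.74$
$\left(j + \left(-7\right) 9 \left(-6\right)\right) C{\left(-38,3 \right)} = \left(- 5 \sqrt{663} + \left(-7\right) 9 \left(-6\right)\right) 0 = \left(- 5 \sqrt{663} - -378\right) 0 = \left(- 5 \sqrt{663} + 378\right) 0 = \left(378 - 5 \sqrt{663}\right) 0 = 0$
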